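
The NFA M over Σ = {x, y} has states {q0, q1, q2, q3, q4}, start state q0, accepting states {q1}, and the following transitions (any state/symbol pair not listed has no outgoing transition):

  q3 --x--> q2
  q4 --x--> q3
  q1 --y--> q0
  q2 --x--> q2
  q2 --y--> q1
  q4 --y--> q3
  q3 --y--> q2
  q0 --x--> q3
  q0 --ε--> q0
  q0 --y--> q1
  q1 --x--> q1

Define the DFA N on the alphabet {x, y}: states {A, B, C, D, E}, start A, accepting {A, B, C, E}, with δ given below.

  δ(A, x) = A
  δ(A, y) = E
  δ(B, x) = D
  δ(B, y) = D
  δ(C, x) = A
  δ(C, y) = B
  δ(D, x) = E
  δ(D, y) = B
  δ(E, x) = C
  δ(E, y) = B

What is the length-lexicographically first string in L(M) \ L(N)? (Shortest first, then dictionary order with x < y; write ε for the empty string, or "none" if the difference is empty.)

yyy

The string yyy is accepted by M but not by N.
No shorter string lies in the difference, and yyy is the lexicographically first length-3 string in L(M) \ L(N).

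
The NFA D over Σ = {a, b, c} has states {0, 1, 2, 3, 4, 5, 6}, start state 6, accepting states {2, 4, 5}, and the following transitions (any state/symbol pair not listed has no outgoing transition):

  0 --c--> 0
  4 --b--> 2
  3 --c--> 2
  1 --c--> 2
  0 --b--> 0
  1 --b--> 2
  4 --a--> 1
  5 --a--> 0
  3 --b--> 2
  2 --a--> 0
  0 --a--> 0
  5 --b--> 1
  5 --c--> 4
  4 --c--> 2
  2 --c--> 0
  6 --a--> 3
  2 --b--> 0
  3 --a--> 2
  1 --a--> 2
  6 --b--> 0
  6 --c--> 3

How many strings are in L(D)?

6

The useful subgraph on states {2, 3, 6} is acyclic, so L(D) is finite; the longest accepting path visits 3 useful states, giving maximum string length 2.
Counting accepting paths from 6 by length: 6 of length 2. Total 6.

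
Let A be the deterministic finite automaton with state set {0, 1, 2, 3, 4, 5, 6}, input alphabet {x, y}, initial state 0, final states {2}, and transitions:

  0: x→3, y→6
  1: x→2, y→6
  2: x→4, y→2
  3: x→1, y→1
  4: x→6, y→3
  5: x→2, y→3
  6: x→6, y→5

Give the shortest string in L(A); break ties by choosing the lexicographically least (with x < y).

A breadth-first search from 0 reaches an accepting state first via the path 0 → 3 → 1 → 2 on input xxx.
No string of length < 3 is accepted (BFS exhausts all shorter strings without reaching an accepting state), and xxx is the lexicographically least accepting string of length 3.

xxx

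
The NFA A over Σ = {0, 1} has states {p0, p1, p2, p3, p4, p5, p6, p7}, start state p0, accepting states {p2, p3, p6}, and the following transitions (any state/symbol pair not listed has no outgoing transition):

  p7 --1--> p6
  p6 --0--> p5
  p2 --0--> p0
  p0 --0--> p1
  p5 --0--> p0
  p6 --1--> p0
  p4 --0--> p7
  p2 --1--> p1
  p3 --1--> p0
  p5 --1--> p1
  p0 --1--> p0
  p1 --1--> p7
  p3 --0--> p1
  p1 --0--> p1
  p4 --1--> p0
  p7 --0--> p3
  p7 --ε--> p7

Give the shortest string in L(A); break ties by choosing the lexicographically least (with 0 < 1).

A breadth-first search from p0 reaches an accepting state first via the path p0 → p1 → p7 → p3 on input 010.
No string of length < 3 is accepted (BFS exhausts all shorter strings without reaching an accepting state), and 010 is the lexicographically least accepting string of length 3.

010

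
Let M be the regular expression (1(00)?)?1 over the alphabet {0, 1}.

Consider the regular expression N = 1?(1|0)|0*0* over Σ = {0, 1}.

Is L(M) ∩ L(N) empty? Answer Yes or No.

The string 1 is accepted by both M and N.
Hence L(M) ∩ L(N) ≠ ∅.

No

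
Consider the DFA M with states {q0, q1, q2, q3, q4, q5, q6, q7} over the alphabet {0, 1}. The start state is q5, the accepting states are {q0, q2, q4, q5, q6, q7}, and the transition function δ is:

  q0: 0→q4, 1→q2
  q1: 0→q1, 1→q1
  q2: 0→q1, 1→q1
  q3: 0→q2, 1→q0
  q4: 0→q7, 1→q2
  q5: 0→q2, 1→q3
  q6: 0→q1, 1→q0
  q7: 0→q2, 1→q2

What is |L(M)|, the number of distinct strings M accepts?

The useful subgraph on states {q0, q2, q3, q4, q5, q7} is acyclic, so L(M) is finite; the longest accepting path visits 6 useful states, giving maximum string length 5.
Counting accepting paths from q5 by length: 1 of length 0, 1 of length 1, 2 of length 2, 2 of length 3, 2 of length 4, 2 of length 5. Total 10.

10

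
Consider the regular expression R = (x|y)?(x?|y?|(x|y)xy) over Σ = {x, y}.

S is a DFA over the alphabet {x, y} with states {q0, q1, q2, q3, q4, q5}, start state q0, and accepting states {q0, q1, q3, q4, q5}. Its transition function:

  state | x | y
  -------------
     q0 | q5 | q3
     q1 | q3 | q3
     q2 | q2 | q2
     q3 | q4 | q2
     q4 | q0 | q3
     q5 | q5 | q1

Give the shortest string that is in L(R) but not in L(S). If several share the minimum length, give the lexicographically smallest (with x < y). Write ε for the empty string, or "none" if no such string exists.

yy

The string yy is accepted by R but not by S.
No shorter string lies in the difference, and yy is the lexicographically first length-2 string in L(R) \ L(S).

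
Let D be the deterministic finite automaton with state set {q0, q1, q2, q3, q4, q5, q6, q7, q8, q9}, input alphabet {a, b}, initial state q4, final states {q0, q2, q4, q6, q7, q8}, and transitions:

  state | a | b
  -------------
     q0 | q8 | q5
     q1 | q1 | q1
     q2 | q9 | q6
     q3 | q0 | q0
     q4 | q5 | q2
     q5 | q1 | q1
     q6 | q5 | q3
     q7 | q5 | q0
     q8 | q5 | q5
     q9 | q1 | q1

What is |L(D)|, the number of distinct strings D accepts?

The useful subgraph on states {q0, q2, q3, q4, q6, q8} is acyclic, so L(D) is finite; the longest accepting path visits 6 useful states, giving maximum string length 5.
Counting accepting paths from q4 by length: 1 of length 0, 1 of length 1, 1 of length 2, 2 of length 4, 2 of length 5. Total 7.

7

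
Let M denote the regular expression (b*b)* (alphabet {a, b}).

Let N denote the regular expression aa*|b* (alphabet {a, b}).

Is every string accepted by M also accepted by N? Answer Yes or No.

Yes

Converting the expression M to a DFA (subset construction, then merging equivalent states) gives the minimal DFA with states {m0, m1}, start state m0, accepting states {m0} and transitions m0: a→m1, b→m0; m1: a→m1, b→m1.
Converting the expression N to a DFA (subset construction, then merging equivalent states) gives the minimal DFA with states {n0, n1, n2, n3}, start state n0, accepting states {n0, n1, n2} and transitions n0: a→n1, b→n2; n1: a→n1, b→n3; n2: a→n3, b→n2; n3: a→n3, b→n3.
Exploring the product automaton M × N from the start pair (m0, n0), following both machines on each input symbol, reaches 4 state pairs: (m0, n0), (m1, n1), (m0, n2), (m1, n3).
M accepts in {m0} and N accepts in {n0, n1, n2}. The reachable pairs whose M-component is accepting are (m0, n0), (m0, n2); in each of them the N-component is accepting too, so the product for L(M) \ L(N) (M-component accepting, N-component rejecting) has no reachable accepting pair and the difference is empty.
Hence every string in L(M) is also in L(N).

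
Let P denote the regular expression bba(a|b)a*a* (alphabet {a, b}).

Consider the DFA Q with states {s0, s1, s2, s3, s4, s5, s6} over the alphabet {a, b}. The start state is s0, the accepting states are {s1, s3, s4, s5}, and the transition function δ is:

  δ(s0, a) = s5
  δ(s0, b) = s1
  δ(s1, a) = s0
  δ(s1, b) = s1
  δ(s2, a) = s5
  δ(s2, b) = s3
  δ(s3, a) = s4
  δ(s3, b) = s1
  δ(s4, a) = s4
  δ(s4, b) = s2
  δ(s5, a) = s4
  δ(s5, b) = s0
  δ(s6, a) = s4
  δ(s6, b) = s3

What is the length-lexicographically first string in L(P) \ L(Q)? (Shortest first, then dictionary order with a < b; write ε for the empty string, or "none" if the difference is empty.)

The string bbaba is accepted by P but not by Q.
No shorter string lies in the difference, and bbaba is the lexicographically first length-5 string in L(P) \ L(Q).

bbaba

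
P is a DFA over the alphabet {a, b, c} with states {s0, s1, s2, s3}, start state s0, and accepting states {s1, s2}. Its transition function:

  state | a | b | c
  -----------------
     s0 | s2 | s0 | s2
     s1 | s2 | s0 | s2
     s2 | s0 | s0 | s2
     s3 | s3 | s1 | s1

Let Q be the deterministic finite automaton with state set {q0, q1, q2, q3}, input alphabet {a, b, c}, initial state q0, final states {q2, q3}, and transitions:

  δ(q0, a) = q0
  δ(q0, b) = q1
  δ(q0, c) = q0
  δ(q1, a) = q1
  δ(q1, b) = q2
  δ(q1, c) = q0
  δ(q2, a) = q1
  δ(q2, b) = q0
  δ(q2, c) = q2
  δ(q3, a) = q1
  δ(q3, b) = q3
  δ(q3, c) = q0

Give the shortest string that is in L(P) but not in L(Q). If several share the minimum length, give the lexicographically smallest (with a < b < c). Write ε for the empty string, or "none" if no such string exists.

a

The string a is accepted by P but not by Q.
No shorter string lies in the difference, and a is the lexicographically first length-1 string in L(P) \ L(Q).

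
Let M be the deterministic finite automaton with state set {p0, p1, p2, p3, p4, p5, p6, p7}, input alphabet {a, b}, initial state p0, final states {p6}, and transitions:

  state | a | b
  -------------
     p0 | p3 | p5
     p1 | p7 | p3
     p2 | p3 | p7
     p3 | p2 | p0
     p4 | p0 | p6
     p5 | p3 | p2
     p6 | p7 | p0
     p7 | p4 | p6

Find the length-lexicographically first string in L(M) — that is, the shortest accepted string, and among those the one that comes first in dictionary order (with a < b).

aabb

A breadth-first search from p0 reaches an accepting state first via the path p0 → p3 → p2 → p7 → p6 on input aabb.
No string of length < 4 is accepted (BFS exhausts all shorter strings without reaching an accepting state), and aabb is the lexicographically least accepting string of length 4.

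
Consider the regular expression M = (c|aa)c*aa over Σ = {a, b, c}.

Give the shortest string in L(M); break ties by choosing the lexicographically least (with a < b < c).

caa

By inspection of the expression, no string of length less than 3 matches, and caa is the lexicographically first match of length 3.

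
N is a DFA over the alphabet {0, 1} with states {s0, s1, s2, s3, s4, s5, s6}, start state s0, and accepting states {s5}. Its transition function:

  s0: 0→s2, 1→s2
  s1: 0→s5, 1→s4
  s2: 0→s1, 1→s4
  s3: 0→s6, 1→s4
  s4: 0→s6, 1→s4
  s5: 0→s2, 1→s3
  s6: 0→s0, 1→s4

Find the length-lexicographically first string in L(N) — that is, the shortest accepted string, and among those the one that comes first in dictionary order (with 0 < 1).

A breadth-first search from s0 reaches an accepting state first via the path s0 → s2 → s1 → s5 on input 000.
No string of length < 3 is accepted (BFS exhausts all shorter strings without reaching an accepting state), and 000 is the lexicographically least accepting string of length 3.

000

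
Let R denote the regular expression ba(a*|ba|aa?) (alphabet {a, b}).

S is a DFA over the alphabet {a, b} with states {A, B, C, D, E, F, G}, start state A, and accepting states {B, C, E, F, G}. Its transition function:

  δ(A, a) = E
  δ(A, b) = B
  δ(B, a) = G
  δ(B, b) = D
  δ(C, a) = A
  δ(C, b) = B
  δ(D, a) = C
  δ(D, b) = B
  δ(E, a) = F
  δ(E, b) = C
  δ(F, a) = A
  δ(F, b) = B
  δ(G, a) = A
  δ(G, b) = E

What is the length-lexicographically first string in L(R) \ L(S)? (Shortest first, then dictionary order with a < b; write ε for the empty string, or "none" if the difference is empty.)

baa

The string baa is accepted by R but not by S.
No shorter string lies in the difference, and baa is the lexicographically first length-3 string in L(R) \ L(S).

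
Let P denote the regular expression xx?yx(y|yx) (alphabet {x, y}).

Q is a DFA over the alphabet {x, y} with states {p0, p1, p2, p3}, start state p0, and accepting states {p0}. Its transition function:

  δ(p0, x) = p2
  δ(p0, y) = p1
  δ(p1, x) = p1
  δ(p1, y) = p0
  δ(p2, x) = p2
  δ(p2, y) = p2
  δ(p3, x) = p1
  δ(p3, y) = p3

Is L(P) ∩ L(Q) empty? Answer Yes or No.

Yes

Converting the expression P to a DFA (subset construction, then merging equivalent states) gives the minimal DFA with states {r0, r1, r2, r3, r4, r5, r6, r7}, start state r0, accepting states {r6, r7} and transitions r0: x→r1, y→r2; r1: x→r3, y→r4; r2: x→r2, y→r2; r3: x→r2, y→r4; r4: x→r5, y→r2; r5: x→r2, y→r6; r6: x→r7, y→r2; r7: x→r2, y→r2.
Exploring the product automaton P × Q from the start pair (r0, p0), following both machines on each input symbol, reaches 10 state pairs: (r0, p0), (r1, p2), (r2, p1), (r3, p2), (r4, p2), (r2, p0), (r2, p2), (r5, p2), (r6, p2), (r7, p2).
P accepts in {r6, r7} and Q accepts in {p0}; no reachable pair has both components accepting, so no string drives both machines to acceptance simultaneously and L(P) ∩ L(Q) = ∅.
So no string is accepted by both, and the intersection is empty.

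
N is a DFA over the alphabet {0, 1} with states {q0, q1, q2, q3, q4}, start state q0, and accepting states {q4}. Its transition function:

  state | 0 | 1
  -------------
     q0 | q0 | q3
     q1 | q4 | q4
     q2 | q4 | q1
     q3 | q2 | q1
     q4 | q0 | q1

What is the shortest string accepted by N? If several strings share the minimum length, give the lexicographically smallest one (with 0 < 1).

A breadth-first search from q0 reaches an accepting state first via the path q0 → q3 → q2 → q4 on input 100.
No string of length < 3 is accepted (BFS exhausts all shorter strings without reaching an accepting state), and 100 is the lexicographically least accepting string of length 3.

100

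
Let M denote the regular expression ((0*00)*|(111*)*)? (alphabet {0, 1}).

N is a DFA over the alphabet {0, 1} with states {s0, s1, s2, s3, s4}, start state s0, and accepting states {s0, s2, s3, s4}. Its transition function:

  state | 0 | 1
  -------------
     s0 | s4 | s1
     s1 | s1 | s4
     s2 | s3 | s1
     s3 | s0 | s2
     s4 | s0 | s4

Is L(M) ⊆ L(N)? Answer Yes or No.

Yes

Converting the expression M to a DFA (subset construction, then merging equivalent states) gives the minimal DFA with states {m0, m1, m2, m3, m4, m5}, start state m0, accepting states {m0, m3, m5} and transitions m0: 0→m1, 1→m2; m1: 0→m3, 1→m4; m2: 0→m4, 1→m5; m3: 0→m3, 1→m4; m4: 0→m4, 1→m4; m5: 0→m4, 1→m5.
Exploring the product automaton M × N from the start pair (m0, s0), following both machines on each input symbol, reaches 9 state pairs: (m0, s0), (m1, s4), (m2, s1), (m3, s0), (m4, s4), (m4, s1), (m5, s4), (m3, s4), (m4, s0).
M accepts in {m0, m3, m5} and N accepts in {s0, s2, s3, s4}. The reachable pairs whose M-component is accepting are (m0, s0), (m3, s0), (m5, s4), (m3, s4); in each of them the N-component is accepting too, so the product for L(M) \ L(N) (M-component accepting, N-component rejecting) has no reachable accepting pair and the difference is empty.
Hence every string in L(M) is also in L(N).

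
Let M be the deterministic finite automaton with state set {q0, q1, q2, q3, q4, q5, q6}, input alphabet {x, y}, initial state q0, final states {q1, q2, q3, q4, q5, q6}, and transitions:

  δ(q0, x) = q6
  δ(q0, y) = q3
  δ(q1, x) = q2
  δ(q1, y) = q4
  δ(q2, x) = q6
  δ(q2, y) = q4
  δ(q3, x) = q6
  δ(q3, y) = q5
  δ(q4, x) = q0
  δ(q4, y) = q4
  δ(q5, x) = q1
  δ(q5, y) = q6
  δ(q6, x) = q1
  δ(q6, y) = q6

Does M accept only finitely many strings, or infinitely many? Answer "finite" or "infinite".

State q0 is reachable from the start and can reach an accepting state, and it lies on the cycle q0 → q3 → q5 → q1 → q2 → q4 → q0.
Traversing that cycle any number of times yields accepted strings of unbounded length, so the language is infinite.

infinite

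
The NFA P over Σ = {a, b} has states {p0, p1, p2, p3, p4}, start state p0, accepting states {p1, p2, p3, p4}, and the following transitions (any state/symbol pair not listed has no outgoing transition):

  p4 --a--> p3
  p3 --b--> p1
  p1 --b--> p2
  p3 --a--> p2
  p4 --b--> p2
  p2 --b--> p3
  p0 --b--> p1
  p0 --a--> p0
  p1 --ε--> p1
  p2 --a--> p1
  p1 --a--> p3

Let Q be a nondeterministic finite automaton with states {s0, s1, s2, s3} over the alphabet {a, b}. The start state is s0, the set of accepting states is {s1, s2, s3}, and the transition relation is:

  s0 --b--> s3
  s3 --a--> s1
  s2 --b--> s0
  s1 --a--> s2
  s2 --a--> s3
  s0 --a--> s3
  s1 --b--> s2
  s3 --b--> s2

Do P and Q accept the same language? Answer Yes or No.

The string abb is accepted by P but rejected by Q.
So L(P) ≠ L(Q).

No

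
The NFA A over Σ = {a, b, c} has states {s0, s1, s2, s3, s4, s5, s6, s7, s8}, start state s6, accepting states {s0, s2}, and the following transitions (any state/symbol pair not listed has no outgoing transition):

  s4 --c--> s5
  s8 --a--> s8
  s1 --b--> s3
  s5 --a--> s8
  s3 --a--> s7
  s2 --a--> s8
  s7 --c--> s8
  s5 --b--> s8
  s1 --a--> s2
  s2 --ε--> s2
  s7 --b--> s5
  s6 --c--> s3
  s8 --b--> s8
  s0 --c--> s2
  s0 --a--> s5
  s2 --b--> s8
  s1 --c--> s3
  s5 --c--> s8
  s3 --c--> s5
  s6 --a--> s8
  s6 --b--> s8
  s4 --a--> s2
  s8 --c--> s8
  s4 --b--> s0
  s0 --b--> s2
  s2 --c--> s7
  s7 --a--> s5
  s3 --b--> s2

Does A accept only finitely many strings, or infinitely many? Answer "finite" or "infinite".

The useful states (reachable from s6 and able to reach an accepting state) are {s2, s3, s6}.
Restricted to these states the transition graph has no cycle, so every accepting path has bounded length and L is finite.

finite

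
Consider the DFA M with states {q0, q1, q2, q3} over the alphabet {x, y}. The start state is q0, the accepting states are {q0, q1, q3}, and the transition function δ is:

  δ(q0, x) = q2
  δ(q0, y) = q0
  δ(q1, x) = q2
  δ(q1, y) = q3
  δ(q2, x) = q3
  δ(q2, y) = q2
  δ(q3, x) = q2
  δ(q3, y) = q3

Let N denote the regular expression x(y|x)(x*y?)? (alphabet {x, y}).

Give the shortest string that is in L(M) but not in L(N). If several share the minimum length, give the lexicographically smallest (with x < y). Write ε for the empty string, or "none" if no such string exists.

The empty string ε is accepted by M but not by N.
Since ε is the unique shortest string, it is the required witness.

ε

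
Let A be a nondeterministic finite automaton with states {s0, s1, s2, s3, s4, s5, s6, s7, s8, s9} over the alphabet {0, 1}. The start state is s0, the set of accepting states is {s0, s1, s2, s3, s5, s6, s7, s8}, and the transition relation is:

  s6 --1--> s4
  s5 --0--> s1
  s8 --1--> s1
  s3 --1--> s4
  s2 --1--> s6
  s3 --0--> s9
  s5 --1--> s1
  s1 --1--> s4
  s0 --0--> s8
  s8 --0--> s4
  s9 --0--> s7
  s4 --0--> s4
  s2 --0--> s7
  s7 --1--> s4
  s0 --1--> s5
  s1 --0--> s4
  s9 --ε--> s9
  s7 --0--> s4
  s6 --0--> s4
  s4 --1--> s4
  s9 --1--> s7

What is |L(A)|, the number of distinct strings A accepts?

The useful subgraph on states {s0, s1, s5, s8} is acyclic, so L(A) is finite; the longest accepting path visits 3 useful states, giving maximum string length 2.
Counting accepting paths from s0 by length: 1 of length 0, 2 of length 1, 3 of length 2. Total 6.

6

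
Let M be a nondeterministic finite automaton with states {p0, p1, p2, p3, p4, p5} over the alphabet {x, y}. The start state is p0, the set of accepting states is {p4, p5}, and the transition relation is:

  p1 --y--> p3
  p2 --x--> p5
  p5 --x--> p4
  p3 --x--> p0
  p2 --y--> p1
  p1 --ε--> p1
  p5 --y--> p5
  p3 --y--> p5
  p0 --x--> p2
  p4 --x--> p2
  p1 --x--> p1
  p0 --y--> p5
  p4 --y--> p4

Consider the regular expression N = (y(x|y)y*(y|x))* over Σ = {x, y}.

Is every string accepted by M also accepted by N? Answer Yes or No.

The string y is in L(M) but not in L(N).
So L(M) ⊄ L(N).

No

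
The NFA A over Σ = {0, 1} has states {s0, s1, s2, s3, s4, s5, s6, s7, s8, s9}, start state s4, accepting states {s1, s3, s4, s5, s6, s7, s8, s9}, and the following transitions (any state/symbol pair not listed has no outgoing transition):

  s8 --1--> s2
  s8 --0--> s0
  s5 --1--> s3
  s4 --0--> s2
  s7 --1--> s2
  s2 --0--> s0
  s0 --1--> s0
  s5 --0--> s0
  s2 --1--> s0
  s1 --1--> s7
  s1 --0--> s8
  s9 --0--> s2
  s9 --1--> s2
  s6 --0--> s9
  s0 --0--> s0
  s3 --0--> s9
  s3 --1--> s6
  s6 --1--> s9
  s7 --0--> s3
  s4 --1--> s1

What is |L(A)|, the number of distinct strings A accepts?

9

The useful subgraph on states {s1, s3, s4, s6, s7, s8, s9} is acyclic, so L(A) is finite; the longest accepting path visits 6 useful states, giving maximum string length 5.
Counting accepting paths from s4 by length: 1 of length 0, 1 of length 1, 2 of length 2, 1 of length 3, 2 of length 4, 2 of length 5. Total 9.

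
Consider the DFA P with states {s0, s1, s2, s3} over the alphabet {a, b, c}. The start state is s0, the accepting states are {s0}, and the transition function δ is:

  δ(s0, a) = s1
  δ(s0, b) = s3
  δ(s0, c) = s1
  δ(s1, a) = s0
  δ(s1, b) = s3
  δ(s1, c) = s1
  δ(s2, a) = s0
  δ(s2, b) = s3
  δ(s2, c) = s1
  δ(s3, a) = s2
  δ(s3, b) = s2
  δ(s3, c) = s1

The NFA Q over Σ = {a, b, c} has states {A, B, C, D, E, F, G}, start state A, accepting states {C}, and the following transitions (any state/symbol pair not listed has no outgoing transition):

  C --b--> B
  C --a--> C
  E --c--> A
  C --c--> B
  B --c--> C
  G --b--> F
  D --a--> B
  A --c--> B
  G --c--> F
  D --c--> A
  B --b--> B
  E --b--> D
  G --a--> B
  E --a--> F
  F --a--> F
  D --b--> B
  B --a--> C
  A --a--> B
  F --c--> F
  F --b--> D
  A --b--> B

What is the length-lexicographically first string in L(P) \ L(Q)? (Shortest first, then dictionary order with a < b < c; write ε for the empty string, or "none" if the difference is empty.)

ε

The empty string ε is accepted by P but not by Q.
Since ε is the unique shortest string, it is the required witness.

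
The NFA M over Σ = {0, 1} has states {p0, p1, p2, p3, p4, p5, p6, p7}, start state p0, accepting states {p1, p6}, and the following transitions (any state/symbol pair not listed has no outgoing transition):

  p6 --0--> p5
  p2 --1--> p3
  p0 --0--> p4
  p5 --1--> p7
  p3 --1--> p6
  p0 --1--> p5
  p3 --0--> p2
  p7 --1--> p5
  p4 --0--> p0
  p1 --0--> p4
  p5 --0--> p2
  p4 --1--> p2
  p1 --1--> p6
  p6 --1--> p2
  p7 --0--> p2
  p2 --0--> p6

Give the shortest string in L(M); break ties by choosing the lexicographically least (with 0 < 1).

010

A breadth-first search from p0 reaches an accepting state first via the path p0 → p4 → p2 → p6 on input 010.
No string of length < 3 is accepted (BFS exhausts all shorter strings without reaching an accepting state), and 010 is the lexicographically least accepting string of length 3.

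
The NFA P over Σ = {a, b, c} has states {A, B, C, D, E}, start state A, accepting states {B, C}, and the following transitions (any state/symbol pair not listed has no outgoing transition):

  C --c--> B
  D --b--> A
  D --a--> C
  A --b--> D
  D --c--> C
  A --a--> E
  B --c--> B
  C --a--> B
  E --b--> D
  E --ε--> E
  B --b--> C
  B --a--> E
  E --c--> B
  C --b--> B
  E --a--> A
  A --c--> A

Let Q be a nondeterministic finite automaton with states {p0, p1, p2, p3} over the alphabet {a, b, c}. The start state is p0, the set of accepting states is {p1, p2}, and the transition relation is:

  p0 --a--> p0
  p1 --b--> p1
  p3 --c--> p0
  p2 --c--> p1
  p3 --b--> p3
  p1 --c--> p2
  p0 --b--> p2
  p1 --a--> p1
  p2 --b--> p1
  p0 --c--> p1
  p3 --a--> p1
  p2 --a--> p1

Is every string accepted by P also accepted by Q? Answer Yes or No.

Yes

Exploring the product automaton P × Q from the start pair (A, p0), following both machines on each input symbol, reaches 11 state pairs: (A, p0), (E, p0), (D, p2), (A, p1), (B, p1), (C, p1), (E, p1), (D, p1), (A, p2), (B, p2), (C, p2).
P accepts in {B, C} and Q accepts in {p1, p2}. The reachable pairs whose P-component is accepting are (B, p1), (C, p1), (B, p2), (C, p2); in each of them the Q-component is accepting too, so the product for L(P) \ L(Q) (P-component accepting, Q-component rejecting) has no reachable accepting pair and the difference is empty.
Hence every string in L(P) is also in L(Q).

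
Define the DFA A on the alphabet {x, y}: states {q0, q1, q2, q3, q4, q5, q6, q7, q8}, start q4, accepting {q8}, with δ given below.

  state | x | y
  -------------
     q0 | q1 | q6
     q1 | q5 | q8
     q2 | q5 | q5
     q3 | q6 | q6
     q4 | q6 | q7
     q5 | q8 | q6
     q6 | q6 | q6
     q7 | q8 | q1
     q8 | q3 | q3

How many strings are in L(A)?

3

The useful subgraph on states {q1, q4, q5, q7, q8} is acyclic, so L(A) is finite; the longest accepting path visits 5 useful states, giving maximum string length 4.
Counting accepting paths from q4 by length: 1 of length 2, 1 of length 3, 1 of length 4. Total 3.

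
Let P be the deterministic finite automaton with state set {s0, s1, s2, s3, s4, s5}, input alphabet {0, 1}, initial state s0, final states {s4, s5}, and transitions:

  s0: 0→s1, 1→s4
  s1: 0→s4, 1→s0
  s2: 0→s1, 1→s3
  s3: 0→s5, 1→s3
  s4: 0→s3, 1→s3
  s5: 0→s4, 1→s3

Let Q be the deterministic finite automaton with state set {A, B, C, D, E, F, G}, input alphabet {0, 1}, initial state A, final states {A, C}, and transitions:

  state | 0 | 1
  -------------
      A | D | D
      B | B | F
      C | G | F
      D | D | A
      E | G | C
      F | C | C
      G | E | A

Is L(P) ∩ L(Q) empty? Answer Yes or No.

Exploring the product automaton P × Q from the start pair (s0, A), following both machines on each input symbol, reaches 6 state pairs: (s0, A), (s1, D), (s4, D), (s3, D), (s3, A), (s5, D).
P accepts in {s4, s5} and Q accepts in {A, C}; no reachable pair has both components accepting, so no string drives both machines to acceptance simultaneously and L(P) ∩ L(Q) = ∅.
So no string is accepted by both, and the intersection is empty.

Yes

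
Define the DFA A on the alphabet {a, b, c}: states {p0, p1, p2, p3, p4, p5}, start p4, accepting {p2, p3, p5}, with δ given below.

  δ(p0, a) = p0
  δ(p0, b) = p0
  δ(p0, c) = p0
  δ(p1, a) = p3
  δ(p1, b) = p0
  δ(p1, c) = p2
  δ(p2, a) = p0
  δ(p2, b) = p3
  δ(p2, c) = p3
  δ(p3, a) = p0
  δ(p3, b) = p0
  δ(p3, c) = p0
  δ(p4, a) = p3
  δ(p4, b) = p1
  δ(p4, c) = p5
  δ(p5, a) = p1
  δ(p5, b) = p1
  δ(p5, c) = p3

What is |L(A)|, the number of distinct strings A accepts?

15

The useful subgraph on states {p1, p2, p3, p4, p5} is acyclic, so L(A) is finite; the longest accepting path visits 5 useful states, giving maximum string length 4.
Counting accepting paths from p4 by length: 2 of length 1, 3 of length 2, 6 of length 3, 4 of length 4. Total 15.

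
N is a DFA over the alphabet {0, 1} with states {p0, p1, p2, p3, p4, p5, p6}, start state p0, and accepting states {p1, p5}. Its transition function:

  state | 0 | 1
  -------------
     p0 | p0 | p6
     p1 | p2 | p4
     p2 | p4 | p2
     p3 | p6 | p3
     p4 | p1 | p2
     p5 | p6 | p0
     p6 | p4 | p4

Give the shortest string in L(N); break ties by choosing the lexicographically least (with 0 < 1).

100

A breadth-first search from p0 reaches an accepting state first via the path p0 → p6 → p4 → p1 on input 100.
No string of length < 3 is accepted (BFS exhausts all shorter strings without reaching an accepting state), and 100 is the lexicographically least accepting string of length 3.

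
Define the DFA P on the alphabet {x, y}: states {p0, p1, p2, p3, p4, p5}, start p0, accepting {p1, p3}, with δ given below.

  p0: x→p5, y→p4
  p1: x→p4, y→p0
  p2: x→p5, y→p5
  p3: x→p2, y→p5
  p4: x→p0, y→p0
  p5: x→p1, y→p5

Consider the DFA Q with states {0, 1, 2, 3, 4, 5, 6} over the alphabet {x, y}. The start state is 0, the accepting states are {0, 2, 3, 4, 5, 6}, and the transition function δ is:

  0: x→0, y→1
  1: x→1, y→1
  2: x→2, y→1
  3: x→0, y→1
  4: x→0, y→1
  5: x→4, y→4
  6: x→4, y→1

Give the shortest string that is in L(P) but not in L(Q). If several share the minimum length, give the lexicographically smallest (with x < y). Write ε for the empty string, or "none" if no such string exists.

The string xyx is accepted by P but not by Q.
No shorter string lies in the difference, and xyx is the lexicographically first length-3 string in L(P) \ L(Q).

xyx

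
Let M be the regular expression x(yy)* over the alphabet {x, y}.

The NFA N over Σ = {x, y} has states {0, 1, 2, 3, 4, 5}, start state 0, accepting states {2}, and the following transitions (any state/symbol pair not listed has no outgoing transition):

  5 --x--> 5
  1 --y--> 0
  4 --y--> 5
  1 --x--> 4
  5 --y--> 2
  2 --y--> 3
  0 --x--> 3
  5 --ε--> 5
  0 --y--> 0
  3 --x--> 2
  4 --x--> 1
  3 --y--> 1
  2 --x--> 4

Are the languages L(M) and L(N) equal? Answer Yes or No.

The string x is accepted by M but rejected by N.
So L(M) ≠ L(N).

No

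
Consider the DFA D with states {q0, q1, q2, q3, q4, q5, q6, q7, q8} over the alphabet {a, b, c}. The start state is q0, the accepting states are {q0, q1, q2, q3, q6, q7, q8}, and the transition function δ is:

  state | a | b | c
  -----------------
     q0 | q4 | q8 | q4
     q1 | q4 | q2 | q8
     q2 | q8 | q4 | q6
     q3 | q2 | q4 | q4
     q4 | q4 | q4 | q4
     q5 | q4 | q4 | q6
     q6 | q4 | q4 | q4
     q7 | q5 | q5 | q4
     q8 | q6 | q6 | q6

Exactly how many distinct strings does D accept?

5

The useful subgraph on states {q0, q6, q8} is acyclic, so L(D) is finite; the longest accepting path visits 3 useful states, giving maximum string length 2.
Counting accepting paths from q0 by length: 1 of length 0, 1 of length 1, 3 of length 2. Total 5.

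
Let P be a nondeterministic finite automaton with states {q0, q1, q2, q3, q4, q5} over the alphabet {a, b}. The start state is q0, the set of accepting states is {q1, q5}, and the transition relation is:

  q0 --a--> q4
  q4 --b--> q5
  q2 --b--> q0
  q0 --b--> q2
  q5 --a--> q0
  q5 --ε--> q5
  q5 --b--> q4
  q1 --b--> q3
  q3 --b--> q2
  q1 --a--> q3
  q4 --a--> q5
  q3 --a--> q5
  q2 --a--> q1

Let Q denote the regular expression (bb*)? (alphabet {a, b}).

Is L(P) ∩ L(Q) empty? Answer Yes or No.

Converting the expression Q to a DFA (subset construction, then merging equivalent states) gives the minimal DFA with states {r0, r1}, start state r0, accepting states {r0} and transitions r0: a→r1, b→r0; r1: a→r1, b→r1.
Exploring the product automaton P × Q from the start pair (q0, r0), following both machines on each input symbol, reaches 8 state pairs: (q0, r0), (q4, r1), (q2, r0), (q5, r1), (q1, r1), (q0, r1), (q3, r1), (q2, r1).
P accepts in {q1, q5} and Q accepts in {r0}; no reachable pair has both components accepting, so no string drives both machines to acceptance simultaneously and L(P) ∩ L(Q) = ∅.
So no string is accepted by both, and the intersection is empty.

Yes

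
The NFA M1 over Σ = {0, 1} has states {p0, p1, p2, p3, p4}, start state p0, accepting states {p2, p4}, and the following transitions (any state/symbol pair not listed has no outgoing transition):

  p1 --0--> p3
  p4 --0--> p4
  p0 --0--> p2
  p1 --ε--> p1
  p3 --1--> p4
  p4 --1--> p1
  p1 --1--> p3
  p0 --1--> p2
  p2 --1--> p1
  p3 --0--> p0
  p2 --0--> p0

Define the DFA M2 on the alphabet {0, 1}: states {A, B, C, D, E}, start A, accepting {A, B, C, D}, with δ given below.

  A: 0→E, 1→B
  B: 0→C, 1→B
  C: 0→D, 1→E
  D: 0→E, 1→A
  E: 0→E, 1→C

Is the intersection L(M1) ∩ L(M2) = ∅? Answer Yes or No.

No

The string 1 is accepted by both M1 and M2.
Hence L(M1) ∩ L(M2) ≠ ∅.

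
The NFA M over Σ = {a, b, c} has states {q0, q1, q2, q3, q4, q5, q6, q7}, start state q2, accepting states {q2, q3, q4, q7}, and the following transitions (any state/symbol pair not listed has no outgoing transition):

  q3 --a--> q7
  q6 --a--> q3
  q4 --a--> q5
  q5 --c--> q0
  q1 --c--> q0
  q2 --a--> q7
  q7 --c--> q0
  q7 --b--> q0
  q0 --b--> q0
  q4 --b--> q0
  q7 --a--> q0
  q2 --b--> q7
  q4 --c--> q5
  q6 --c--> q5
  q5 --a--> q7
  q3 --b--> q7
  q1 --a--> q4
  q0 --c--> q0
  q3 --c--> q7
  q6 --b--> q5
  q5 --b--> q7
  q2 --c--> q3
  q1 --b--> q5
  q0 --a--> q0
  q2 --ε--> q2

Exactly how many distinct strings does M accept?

7

The useful subgraph on states {q2, q3, q7} is acyclic, so L(M) is finite; the longest accepting path visits 3 useful states, giving maximum string length 2.
Counting accepting paths from q2 by length: 1 of length 0, 3 of length 1, 3 of length 2. Total 7.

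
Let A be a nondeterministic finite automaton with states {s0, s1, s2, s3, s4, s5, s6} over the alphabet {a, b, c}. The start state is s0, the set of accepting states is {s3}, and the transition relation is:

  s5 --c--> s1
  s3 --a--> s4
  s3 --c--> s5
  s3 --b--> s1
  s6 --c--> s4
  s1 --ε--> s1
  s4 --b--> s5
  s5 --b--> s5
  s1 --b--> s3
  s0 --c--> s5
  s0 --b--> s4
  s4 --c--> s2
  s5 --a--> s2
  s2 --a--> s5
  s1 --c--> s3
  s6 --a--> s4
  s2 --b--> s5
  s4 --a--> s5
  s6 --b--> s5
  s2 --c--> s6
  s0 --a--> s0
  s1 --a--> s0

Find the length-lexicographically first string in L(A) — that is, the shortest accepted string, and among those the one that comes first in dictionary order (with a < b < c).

A breadth-first search from s0 reaches an accepting state first via the path s0 → s5 → s1 → s3 on input ccb.
No string of length < 3 is accepted (BFS exhausts all shorter strings without reaching an accepting state), and ccb is the lexicographically least accepting string of length 3.

ccb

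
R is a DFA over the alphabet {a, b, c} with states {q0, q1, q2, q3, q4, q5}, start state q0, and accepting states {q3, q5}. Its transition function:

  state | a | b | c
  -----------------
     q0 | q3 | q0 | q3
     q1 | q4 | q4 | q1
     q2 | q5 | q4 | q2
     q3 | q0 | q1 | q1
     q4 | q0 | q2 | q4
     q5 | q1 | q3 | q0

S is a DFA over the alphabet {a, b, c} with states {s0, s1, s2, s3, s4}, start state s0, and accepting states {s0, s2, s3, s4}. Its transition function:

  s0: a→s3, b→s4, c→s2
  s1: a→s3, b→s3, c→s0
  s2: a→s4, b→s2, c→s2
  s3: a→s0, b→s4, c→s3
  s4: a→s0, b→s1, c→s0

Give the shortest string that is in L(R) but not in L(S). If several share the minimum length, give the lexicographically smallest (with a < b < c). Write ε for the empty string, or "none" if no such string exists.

cbbbab

The string cbbbab is accepted by R but not by S.
No shorter string lies in the difference, and cbbbab is the lexicographically first length-6 string in L(R) \ L(S).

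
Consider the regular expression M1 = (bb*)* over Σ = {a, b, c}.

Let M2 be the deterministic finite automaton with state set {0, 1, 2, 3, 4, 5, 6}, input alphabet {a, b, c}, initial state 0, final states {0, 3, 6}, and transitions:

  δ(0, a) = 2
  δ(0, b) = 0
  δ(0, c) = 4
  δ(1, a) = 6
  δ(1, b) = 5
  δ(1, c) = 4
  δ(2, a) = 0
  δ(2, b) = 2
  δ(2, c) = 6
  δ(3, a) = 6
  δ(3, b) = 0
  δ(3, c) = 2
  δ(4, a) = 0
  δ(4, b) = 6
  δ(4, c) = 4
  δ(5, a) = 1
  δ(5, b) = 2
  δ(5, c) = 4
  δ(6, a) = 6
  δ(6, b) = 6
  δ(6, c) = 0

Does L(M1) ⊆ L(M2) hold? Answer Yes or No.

Converting the expression M1 to a DFA (subset construction, then merging equivalent states) gives the minimal DFA with states {r0, r1}, start state r0, accepting states {r0} and transitions r0: a→r1, b→r0, c→r1; r1: a→r1, b→r1, c→r1.
Exploring the product automaton M1 × M2 from the start pair (r0, 0), following both machines on each input symbol, reaches 5 state pairs: (r0, 0), (r1, 2), (r1, 4), (r1, 0), (r1, 6).
M1 accepts in {r0} and M2 accepts in {0, 3, 6}. The reachable pairs whose M1-component is accepting are (r0, 0); in each of them the M2-component is accepting too, so the product for L(M1) \ L(M2) (M1-component accepting, M2-component rejecting) has no reachable accepting pair and the difference is empty.
Hence every string in L(M1) is also in L(M2).

Yes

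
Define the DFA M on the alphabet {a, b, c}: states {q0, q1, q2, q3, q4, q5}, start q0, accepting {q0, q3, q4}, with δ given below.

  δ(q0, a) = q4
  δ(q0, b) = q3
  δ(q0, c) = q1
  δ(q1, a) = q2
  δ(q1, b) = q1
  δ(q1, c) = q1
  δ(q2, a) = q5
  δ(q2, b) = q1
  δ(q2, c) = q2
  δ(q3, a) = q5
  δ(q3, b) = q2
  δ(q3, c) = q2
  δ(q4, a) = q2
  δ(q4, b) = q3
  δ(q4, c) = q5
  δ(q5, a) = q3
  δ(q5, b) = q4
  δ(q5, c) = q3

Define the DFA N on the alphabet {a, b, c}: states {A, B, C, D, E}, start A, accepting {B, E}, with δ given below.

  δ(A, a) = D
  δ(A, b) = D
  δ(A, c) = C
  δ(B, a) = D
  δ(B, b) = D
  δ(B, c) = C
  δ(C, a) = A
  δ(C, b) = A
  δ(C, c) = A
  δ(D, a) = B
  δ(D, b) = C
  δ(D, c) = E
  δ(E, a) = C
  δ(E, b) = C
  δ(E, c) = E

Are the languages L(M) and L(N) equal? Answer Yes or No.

No

The empty string ε is accepted by M but rejected by N.
So L(M) ≠ L(N).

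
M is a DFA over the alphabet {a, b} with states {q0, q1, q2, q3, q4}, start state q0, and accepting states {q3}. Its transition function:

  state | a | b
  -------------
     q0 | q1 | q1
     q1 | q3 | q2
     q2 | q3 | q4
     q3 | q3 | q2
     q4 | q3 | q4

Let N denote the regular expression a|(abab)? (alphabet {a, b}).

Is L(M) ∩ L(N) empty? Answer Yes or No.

Yes

Converting the expression N to a DFA (subset construction, then merging equivalent states) gives the minimal DFA with states {n0, n1, n2, n3, n4, n5}, start state n0, accepting states {n0, n1, n5} and transitions n0: a→n1, b→n2; n1: a→n2, b→n3; n2: a→n2, b→n2; n3: a→n4, b→n2; n4: a→n2, b→n5; n5: a→n2, b→n2.
Exploring the product automaton M × N from the start pair (q0, n0), following both machines on each input symbol, reaches 9 state pairs: (q0, n0), (q1, n1), (q1, n2), (q3, n2), (q2, n3), (q2, n2), (q3, n4), (q4, n2), (q2, n5).
M accepts in {q3} and N accepts in {n0, n1, n5}; no reachable pair has both components accepting, so no string drives both machines to acceptance simultaneously and L(M) ∩ L(N) = ∅.
So no string is accepted by both, and the intersection is empty.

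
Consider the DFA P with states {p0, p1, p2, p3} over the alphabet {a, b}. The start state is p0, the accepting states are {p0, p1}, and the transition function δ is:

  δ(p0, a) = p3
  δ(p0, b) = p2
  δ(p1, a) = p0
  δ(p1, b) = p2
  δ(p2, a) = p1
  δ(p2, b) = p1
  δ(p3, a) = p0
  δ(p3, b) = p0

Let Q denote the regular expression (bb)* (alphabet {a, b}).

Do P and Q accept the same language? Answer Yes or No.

The string aa is accepted by P but rejected by Q.
So L(P) ≠ L(Q).

No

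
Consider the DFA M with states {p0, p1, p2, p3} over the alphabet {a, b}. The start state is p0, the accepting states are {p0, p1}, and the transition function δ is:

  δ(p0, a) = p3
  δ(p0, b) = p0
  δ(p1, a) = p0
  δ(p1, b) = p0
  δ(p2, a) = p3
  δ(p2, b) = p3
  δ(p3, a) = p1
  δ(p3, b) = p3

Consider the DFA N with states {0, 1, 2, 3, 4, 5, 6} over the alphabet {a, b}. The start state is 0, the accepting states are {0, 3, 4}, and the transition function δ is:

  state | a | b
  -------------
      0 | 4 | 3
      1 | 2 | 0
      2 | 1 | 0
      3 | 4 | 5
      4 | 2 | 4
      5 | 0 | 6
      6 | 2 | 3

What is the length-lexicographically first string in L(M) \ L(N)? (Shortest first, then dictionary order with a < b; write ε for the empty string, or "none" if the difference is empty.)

aa

The string aa is accepted by M but not by N.
No shorter string lies in the difference, and aa is the lexicographically first length-2 string in L(M) \ L(N).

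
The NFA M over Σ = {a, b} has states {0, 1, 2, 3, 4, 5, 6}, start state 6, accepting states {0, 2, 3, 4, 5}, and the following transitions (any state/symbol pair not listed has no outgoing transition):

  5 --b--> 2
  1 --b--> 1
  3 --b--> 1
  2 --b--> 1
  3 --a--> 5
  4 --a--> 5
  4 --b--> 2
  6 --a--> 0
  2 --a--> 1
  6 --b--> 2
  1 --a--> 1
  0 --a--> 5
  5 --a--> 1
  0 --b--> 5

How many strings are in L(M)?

The useful subgraph on states {0, 2, 5, 6} is acyclic, so L(M) is finite; the longest accepting path visits 4 useful states, giving maximum string length 3.
Counting accepting paths from 6 by length: 2 of length 1, 2 of length 2, 2 of length 3. Total 6.

6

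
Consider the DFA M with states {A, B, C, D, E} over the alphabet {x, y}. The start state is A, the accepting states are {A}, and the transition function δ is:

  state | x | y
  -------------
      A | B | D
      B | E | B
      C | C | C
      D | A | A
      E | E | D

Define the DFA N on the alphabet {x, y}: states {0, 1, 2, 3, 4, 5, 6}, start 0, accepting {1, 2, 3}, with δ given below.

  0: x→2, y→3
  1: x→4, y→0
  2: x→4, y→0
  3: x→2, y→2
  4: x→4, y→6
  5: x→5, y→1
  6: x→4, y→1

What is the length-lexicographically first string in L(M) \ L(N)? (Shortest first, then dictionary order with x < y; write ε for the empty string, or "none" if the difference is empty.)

The empty string ε is accepted by M but not by N.
Since ε is the unique shortest string, it is the required witness.

ε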